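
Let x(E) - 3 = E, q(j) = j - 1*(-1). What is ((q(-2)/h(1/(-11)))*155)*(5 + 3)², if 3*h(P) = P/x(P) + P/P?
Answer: -30720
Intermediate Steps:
q(j) = 1 + j (q(j) = j + 1 = 1 + j)
x(E) = 3 + E
h(P) = ⅓ + P/(3*(3 + P)) (h(P) = (P/(3 + P) + P/P)/3 = (P/(3 + P) + 1)/3 = (1 + P/(3 + P))/3 = ⅓ + P/(3*(3 + P)))
((q(-2)/h(1/(-11)))*155)*(5 + 3)² = (((1 - 2)/(((3 + 2/(-11))/(3*(3 + 1/(-11))))))*155)*(5 + 3)² = (-1/((3 + 2*(-1/11))/(3*(3 - 1/11)))*155)*8² = (-1/((3 - 2/11)/(3*(32/11)))*155)*64 = (-1/((⅓)*(11/32)*(31/11))*155)*64 = (-1/31/96*155)*64 = (-1*96/31*155)*64 = -96/31*155*64 = -480*64 = -30720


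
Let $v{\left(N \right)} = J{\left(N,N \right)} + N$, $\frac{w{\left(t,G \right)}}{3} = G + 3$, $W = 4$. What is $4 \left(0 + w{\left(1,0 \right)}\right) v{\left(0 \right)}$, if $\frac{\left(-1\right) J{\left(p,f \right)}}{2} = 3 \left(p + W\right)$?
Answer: $-864$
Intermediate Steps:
$J{\left(p,f \right)} = -24 - 6 p$ ($J{\left(p,f \right)} = - 2 \cdot 3 \left(p + 4\right) = - 2 \cdot 3 \left(4 + p\right) = - 2 \left(12 + 3 p\right) = -24 - 6 p$)
$w{\left(t,G \right)} = 9 + 3 G$ ($w{\left(t,G \right)} = 3 \left(G + 3\right) = 3 \left(3 + G\right) = 9 + 3 G$)
$v{\left(N \right)} = -24 - 5 N$ ($v{\left(N \right)} = \left(-24 - 6 N\right) + N = -24 - 5 N$)
$4 \left(0 + w{\left(1,0 \right)}\right) v{\left(0 \right)} = 4 \left(0 + \left(9 + 3 \cdot 0\right)\right) \left(-24 - 0\right) = 4 \left(0 + \left(9 + 0\right)\right) \left(-24 + 0\right) = 4 \left(0 + 9\right) \left(-24\right) = 4 \cdot 9 \left(-24\right) = 36 \left(-24\right) = -864$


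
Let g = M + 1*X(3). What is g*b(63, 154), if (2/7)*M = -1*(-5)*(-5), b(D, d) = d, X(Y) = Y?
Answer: -13013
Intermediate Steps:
M = -175/2 (M = 7*(-1*(-5)*(-5))/2 = 7*(5*(-5))/2 = (7/2)*(-25) = -175/2 ≈ -87.500)
g = -169/2 (g = -175/2 + 1*3 = -175/2 + 3 = -169/2 ≈ -84.500)
g*b(63, 154) = -169/2*154 = -13013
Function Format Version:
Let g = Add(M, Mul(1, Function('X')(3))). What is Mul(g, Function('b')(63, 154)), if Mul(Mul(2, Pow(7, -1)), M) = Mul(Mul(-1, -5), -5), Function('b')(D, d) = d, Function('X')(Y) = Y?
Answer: -13013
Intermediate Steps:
M = Rational(-175, 2) (M = Mul(Rational(7, 2), Mul(Mul(-1, -5), -5)) = Mul(Rational(7, 2), Mul(5, -5)) = Mul(Rational(7, 2), -25) = Rational(-175, 2) ≈ -87.500)
g = Rational(-169, 2) (g = Add(Rational(-175, 2), Mul(1, 3)) = Add(Rational(-175, 2), 3) = Rational(-169, 2) ≈ -84.500)
Mul(g, Function('b')(63, 154)) = Mul(Rational(-169, 2), 154) = -13013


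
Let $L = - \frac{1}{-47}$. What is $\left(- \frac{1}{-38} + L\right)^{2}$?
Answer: $\frac{7225}{3189796} \approx 0.002265$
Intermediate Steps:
$L = \frac{1}{47}$ ($L = \left(-1\right) \left(- \frac{1}{47}\right) = \frac{1}{47} \approx 0.021277$)
$\left(- \frac{1}{-38} + L\right)^{2} = \left(- \frac{1}{-38} + \frac{1}{47}\right)^{2} = \left(\left(-1\right) \left(- \frac{1}{38}\right) + \frac{1}{47}\right)^{2} = \left(\frac{1}{38} + \frac{1}{47}\right)^{2} = \left(\frac{85}{1786}\right)^{2} = \frac{7225}{3189796}$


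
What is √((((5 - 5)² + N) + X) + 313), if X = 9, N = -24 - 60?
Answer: √238 ≈ 15.427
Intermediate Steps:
N = -84
√((((5 - 5)² + N) + X) + 313) = √((((5 - 5)² - 84) + 9) + 313) = √(((0² - 84) + 9) + 313) = √(((0 - 84) + 9) + 313) = √((-84 + 9) + 313) = √(-75 + 313) = √238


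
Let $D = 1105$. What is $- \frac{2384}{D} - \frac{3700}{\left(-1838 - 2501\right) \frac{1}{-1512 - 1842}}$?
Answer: $- \frac{13723173176}{4794595} \approx -2862.2$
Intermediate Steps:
$- \frac{2384}{D} - \frac{3700}{\left(-1838 - 2501\right) \frac{1}{-1512 - 1842}} = - \frac{2384}{1105} - \frac{3700}{\left(-1838 - 2501\right) \frac{1}{-1512 - 1842}} = \left(-2384\right) \frac{1}{1105} - \frac{3700}{\left(-4339\right) \frac{1}{-3354}} = - \frac{2384}{1105} - \frac{3700}{\left(-4339\right) \left(- \frac{1}{3354}\right)} = - \frac{2384}{1105} - \frac{3700}{\frac{4339}{3354}} = - \frac{2384}{1105} - \frac{12409800}{4339} = - \frac{13723173176}{4794595}$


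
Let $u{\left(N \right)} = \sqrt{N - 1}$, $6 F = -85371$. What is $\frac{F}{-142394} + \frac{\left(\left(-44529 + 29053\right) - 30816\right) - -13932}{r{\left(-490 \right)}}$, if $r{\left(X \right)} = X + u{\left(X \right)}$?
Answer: $\frac{4522558941287}{68517429708} + \frac{32360 i \sqrt{491}}{240591} \approx 66.006 + 2.9804 i$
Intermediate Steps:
$F = - \frac{28457}{2}$ ($F = \frac{1}{6} \left(-85371\right) = - \frac{28457}{2} \approx -14229.0$)
$u{\left(N \right)} = \sqrt{-1 + N}$
$r{\left(X \right)} = X + \sqrt{-1 + X}$
$\frac{F}{-142394} + \frac{\left(\left(-44529 + 29053\right) - 30816\right) - -13932}{r{\left(-490 \right)}} = - \frac{28457}{2 \left(-142394\right)} + \frac{\left(\left(-44529 + 29053\right) - 30816\right) - -13932}{-490 + \sqrt{-1 - 490}} = \left(- \frac{28457}{2}\right) \left(- \frac{1}{142394}\right) + \frac{\left(-15476 - 30816\right) + 13932}{-490 + \sqrt{-491}} = \frac{28457}{284788} + \frac{-46292 + 13932}{-490 + i \sqrt{491}} = \frac{28457}{284788} - \frac{32360}{-490 + i \sqrt{491}}$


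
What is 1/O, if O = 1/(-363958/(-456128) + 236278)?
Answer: 53886687771/228064 ≈ 2.3628e+5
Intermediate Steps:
O = 228064/53886687771 (O = 1/(-363958*(-1/456128) + 236278) = 1/(181979/228064 + 236278) = 1/(53886687771/228064) = 228064/53886687771 ≈ 4.2323e-6)
1/O = 1/(228064/53886687771) = 53886687771/228064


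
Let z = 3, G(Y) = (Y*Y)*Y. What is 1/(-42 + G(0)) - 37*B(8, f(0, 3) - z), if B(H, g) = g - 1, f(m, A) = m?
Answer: 6215/42 ≈ 147.98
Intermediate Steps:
G(Y) = Y³ (G(Y) = Y²*Y = Y³)
B(H, g) = -1 + g
1/(-42 + G(0)) - 37*B(8, f(0, 3) - z) = 1/(-42 + 0³) - 37*(-1 + (0 - 1*3)) = 1/(-42 + 0) - 37*(-1 + (0 - 3)) = 1/(-42) - 37*(-1 - 3) = -1/42 - 37*(-4) = -1/42 + 148 = 6215/42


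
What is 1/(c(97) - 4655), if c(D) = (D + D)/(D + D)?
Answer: -1/4654 ≈ -0.00021487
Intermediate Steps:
c(D) = 1 (c(D) = (2*D)/((2*D)) = (2*D)*(1/(2*D)) = 1)
1/(c(97) - 4655) = 1/(1 - 4655) = 1/(-4654) = -1/4654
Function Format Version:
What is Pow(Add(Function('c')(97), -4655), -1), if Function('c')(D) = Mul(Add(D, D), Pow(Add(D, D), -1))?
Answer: Rational(-1, 4654) ≈ -0.00021487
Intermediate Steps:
Function('c')(D) = 1 (Function('c')(D) = Mul(Mul(2, D), Pow(Mul(2, D), -1)) = Mul(Mul(2, D), Mul(Rational(1, 2), Pow(D, -1))) = 1)
Pow(Add(Function('c')(97), -4655), -1) = Pow(Add(1, -4655), -1) = Pow(-4654, -1) = Rational(-1, 4654)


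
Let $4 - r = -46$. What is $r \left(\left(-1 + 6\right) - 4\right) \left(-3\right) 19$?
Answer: $-2850$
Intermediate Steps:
$r = 50$ ($r = 4 - -46 = 4 + 46 = 50$)
$r \left(\left(-1 + 6\right) - 4\right) \left(-3\right) 19 = 50 \left(\left(-1 + 6\right) - 4\right) \left(-3\right) 19 = 50 \left(5 - 4\right) \left(-3\right) 19 = 50 \cdot 1 \left(-3\right) 19 = 50 \left(-3\right) 19 = \left(-150\right) 19 = -2850$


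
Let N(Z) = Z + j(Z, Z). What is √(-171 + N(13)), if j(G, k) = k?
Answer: I*√145 ≈ 12.042*I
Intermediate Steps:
N(Z) = 2*Z (N(Z) = Z + Z = 2*Z)
√(-171 + N(13)) = √(-171 + 2*13) = √(-171 + 26) = √(-145) = I*√145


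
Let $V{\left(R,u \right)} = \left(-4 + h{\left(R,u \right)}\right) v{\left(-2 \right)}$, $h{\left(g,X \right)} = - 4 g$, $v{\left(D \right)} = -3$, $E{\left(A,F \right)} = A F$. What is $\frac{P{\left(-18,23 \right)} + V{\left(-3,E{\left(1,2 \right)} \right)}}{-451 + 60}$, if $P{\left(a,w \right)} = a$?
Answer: $\frac{42}{391} \approx 0.10742$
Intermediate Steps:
$V{\left(R,u \right)} = 12 + 12 R$ ($V{\left(R,u \right)} = \left(-4 - 4 R\right) \left(-3\right) = 12 + 12 R$)
$\frac{P{\left(-18,23 \right)} + V{\left(-3,E{\left(1,2 \right)} \right)}}{-451 + 60} = \frac{-18 + \left(12 + 12 \left(-3\right)\right)}{-451 + 60} = \frac{-18 + \left(12 - 36\right)}{-391} = \left(-18 - 24\right) \left(- \frac{1}{391}\right) = \left(-42\right) \left(- \frac{1}{391}\right) = \frac{42}{391}$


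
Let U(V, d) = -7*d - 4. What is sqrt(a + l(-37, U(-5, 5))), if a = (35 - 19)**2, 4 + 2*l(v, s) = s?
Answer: sqrt(938)/2 ≈ 15.313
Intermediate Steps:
U(V, d) = -4 - 7*d
l(v, s) = -2 + s/2
a = 256 (a = 16**2 = 256)
sqrt(a + l(-37, U(-5, 5))) = sqrt(256 + (-2 + (-4 - 7*5)/2)) = sqrt(256 + (-2 + (-4 - 35)/2)) = sqrt(256 + (-2 + (1/2)*(-39))) = sqrt(256 + (-2 - 39/2)) = sqrt(256 - 43/2) = sqrt(469/2) = sqrt(938)/2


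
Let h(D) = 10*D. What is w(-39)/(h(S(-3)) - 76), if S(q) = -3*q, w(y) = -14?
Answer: -1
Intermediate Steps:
w(-39)/(h(S(-3)) - 76) = -14/(10*(-3*(-3)) - 76) = -14/(10*9 - 76) = -14/(90 - 76) = -14/14 = (1/14)*(-14) = -1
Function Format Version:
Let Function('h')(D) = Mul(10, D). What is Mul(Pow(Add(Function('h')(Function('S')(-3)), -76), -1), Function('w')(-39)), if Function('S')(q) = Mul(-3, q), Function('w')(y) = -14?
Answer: -1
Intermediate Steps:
Mul(Pow(Add(Function('h')(Function('S')(-3)), -76), -1), Function('w')(-39)) = Mul(Pow(Add(Mul(10, Mul(-3, -3)), -76), -1), -14) = Mul(Pow(Add(Mul(10, 9), -76), -1), -14) = Mul(Pow(Add(90, -76), -1), -14) = Mul(Pow(14, -1), -14) = Mul(Rational(1, 14), -14) = -1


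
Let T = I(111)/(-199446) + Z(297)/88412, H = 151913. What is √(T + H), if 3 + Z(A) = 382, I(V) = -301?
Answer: √3072024521799461230119/142204998 ≈ 389.76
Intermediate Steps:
Z(A) = 379 (Z(A) = -3 + 382 = 379)
T = 51101023/8816709876 (T = -301/(-199446) + 379/88412 = -301*(-1/199446) + 379*(1/88412) = 301/199446 + 379/88412 = 51101023/8816709876 ≈ 0.0057959)
√(T + H) = √(51101023/8816709876 + 151913) = √(1339372898493811/8816709876) = √3072024521799461230119/142204998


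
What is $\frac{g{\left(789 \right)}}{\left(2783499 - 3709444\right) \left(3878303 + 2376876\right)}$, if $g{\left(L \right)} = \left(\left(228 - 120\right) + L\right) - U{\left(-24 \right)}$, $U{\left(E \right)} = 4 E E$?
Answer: $\frac{201}{827421674165} \approx 2.4292 \cdot 10^{-10}$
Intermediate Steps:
$U{\left(E \right)} = 4 E^{2}$
$g{\left(L \right)} = -2196 + L$ ($g{\left(L \right)} = \left(\left(228 - 120\right) + L\right) - 4 \left(-24\right)^{2} = \left(108 + L\right) - 4 \cdot 576 = \left(108 + L\right) - 2304 = -2196 + L$)
$\frac{g{\left(789 \right)}}{\left(2783499 - 3709444\right) \left(3878303 + 2376876\right)} = \frac{-2196 + 789}{\left(2783499 - 3709444\right) \left(3878303 + 2376876\right)} = - \frac{1407}{\left(-925945\right) 6255179} = - \frac{1407}{-5791951719155} = \left(-1407\right) \left(- \frac{1}{5791951719155}\right) = \frac{201}{827421674165}$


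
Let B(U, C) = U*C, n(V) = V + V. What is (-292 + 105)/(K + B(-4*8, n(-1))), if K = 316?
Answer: -187/380 ≈ -0.49211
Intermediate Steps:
n(V) = 2*V
B(U, C) = C*U
(-292 + 105)/(K + B(-4*8, n(-1))) = (-292 + 105)/(316 + (2*(-1))*(-4*8)) = -187/(316 - 2*(-32)) = -187/(316 + 64) = -187/380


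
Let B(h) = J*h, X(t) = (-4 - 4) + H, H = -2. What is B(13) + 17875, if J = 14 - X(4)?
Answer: 18187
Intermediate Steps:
X(t) = -10 (X(t) = (-4 - 4) - 2 = -8 - 2 = -10)
J = 24 (J = 14 - 1*(-10) = 14 + 10 = 24)
B(h) = 24*h
B(13) + 17875 = 24*13 + 17875 = 312 + 17875 = 18187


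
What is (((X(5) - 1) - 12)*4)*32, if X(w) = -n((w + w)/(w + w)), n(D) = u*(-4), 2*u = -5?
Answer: -2944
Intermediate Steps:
u = -5/2 (u = (1/2)*(-5) = -5/2 ≈ -2.5000)
n(D) = 10 (n(D) = -5/2*(-4) = 10)
X(w) = -10 (X(w) = -1*10 = -10)
(((X(5) - 1) - 12)*4)*32 = (((-10 - 1) - 12)*4)*32 = ((-11 - 12)*4)*32 = -23*4*32 = -92*32 = -2944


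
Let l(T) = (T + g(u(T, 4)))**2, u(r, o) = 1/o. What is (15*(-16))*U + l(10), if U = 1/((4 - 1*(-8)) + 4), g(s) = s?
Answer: 1441/16 ≈ 90.063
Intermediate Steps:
U = 1/16 (U = 1/((4 + 8) + 4) = 1/(12 + 4) = 1/16 ≈ 0.062500)
l(T) = (1/4 + T)**2 (l(T) = (T + 1/4)**2 = (1/4 + T)**2)
(15*(-16))*U + l(10) = (15*(-16))*(1/16) + (1 + 4*10)**2/16 = -240*1/16 + (1 + 40)**2/16 = -15 + (1/16)*41**2 = -15 + (1/16)*1681 = -15 + 1681/16 = 1441/16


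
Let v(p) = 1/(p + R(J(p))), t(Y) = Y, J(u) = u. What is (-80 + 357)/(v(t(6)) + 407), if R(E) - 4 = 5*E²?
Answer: 52630/77331 ≈ 0.68058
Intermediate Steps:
R(E) = 4 + 5*E²
v(p) = 1/(4 + p + 5*p²) (v(p) = 1/(p + (4 + 5*p²)) = 1/(4 + p + 5*p²))
(-80 + 357)/(v(t(6)) + 407) = (-80 + 357)/(1/(4 + 6 + 5*6²) + 407) = 277/(1/(4 + 6 + 5*36) + 407) = 277/(1/(4 + 6 + 180) + 407) = 277/(1/190 + 407) = 277/(77331/190) = 277*(190/77331) = 52630/77331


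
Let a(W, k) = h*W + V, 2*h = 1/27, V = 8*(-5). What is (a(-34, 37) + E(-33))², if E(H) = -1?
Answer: 1263376/729 ≈ 1733.0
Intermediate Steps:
V = -40
h = 1/54 (h = (½)/27 = (½)*(1/27) = 1/54 ≈ 0.018519)
a(W, k) = -40 + W/54 (a(W, k) = W/54 - 40 = -40 + W/54)
(a(-34, 37) + E(-33))² = ((-40 + (1/54)*(-34)) - 1)² = ((-40 - 17/27) - 1)² = (-1097/27 - 1)² = (-1124/27)² = 1263376/729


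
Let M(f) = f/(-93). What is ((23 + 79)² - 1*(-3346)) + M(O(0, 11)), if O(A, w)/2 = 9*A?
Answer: 13750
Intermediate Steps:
O(A, w) = 18*A (O(A, w) = 2*(9*A) = 18*A)
M(f) = -f/93 (M(f) = f*(-1/93) = -f/93)
((23 + 79)² - 1*(-3346)) + M(O(0, 11)) = ((23 + 79)² - 1*(-3346)) - 6*0/31 = (102² + 3346) - 1/93*0 = (10404 + 3346) + 0 = 13750 + 0 = 13750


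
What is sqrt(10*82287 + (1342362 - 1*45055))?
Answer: sqrt(2120177) ≈ 1456.1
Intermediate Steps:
sqrt(10*82287 + (1342362 - 1*45055)) = sqrt(822870 + (1342362 - 45055)) = sqrt(822870 + 1297307) = sqrt(2120177)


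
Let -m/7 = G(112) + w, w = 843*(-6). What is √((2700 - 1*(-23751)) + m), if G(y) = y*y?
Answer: I*√25951 ≈ 161.09*I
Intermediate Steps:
G(y) = y²
w = -5058
m = -52402 (m = -7*(112² - 5058) = -7*(12544 - 5058) = -7*7486 = -52402)
√((2700 - 1*(-23751)) + m) = √((2700 - 1*(-23751)) - 52402) = √((2700 + 23751) - 52402) = √(26451 - 52402) = √(-25951) = I*√25951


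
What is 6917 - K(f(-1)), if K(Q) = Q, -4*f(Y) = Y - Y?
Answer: 6917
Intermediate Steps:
f(Y) = 0 (f(Y) = -(Y - Y)/4 = -¼*0 = 0)
6917 - K(f(-1)) = 6917 - 1*0 = 6917 + 0 = 6917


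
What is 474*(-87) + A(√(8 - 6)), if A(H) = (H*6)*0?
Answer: -41238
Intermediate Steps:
A(H) = 0 (A(H) = (6*H)*0 = 0)
474*(-87) + A(√(8 - 6)) = 474*(-87) + 0 = -41238 + 0 = -41238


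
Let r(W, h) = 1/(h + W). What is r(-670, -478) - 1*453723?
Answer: -520874005/1148 ≈ -4.5372e+5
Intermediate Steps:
r(W, h) = 1/(W + h)
r(-670, -478) - 1*453723 = 1/(-670 - 478) - 1*453723 = 1/(-1148) - 453723 = -1/1148 - 453723 = -520874005/1148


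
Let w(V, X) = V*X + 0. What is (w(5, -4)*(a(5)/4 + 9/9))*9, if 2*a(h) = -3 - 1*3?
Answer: -45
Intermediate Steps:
w(V, X) = V*X
a(h) = -3 (a(h) = (-3 - 1*3)/2 = (-3 - 3)/2 = (½)*(-6) = -3)
(w(5, -4)*(a(5)/4 + 9/9))*9 = ((5*(-4))*(-3/4 + 9/9))*9 = -20*(-3*¼ + 9*(⅑))*9 = -20*(-¾ + 1)*9 = -20*¼*9 = -5*9 = -45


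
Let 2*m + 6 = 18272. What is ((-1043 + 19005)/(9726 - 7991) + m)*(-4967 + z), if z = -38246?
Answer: -685518802721/1735 ≈ -3.9511e+8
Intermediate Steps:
m = 9133 (m = -3 + (½)*18272 = -3 + 9136 = 9133)
((-1043 + 19005)/(9726 - 7991) + m)*(-4967 + z) = ((-1043 + 19005)/(9726 - 7991) + 9133)*(-4967 - 38246) = (17962/1735 + 9133)*(-43213) = (15863717/1735)*(-43213) = -685518802721/1735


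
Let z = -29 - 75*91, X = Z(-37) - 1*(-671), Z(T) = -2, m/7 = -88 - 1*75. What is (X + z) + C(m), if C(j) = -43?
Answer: -6228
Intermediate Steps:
m = -1141 (m = 7*(-88 - 1*75) = 7*(-88 - 75) = 7*(-163) = -1141)
X = 669 (X = -2 - 1*(-671) = -2 + 671 = 669)
z = -6854 (z = -29 - 6825 = -6854)
(X + z) + C(m) = (669 - 6854) - 43 = -6185 - 43 = -6228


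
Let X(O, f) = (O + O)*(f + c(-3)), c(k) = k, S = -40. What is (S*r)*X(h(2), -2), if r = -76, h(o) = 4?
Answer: -121600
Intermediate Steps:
X(O, f) = 2*O*(-3 + f) (X(O, f) = (O + O)*(f - 3) = (2*O)*(-3 + f) = 2*O*(-3 + f))
(S*r)*X(h(2), -2) = (-40*(-76))*(2*4*(-3 - 2)) = 3040*(2*4*(-5)) = 3040*(-40) = -121600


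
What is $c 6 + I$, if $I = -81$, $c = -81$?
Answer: $-567$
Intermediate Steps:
$c 6 + I = \left(-81\right) 6 - 81 = -486 - 81 = -567$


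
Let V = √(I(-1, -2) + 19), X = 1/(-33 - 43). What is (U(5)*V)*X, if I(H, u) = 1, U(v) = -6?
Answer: 3*√5/19 ≈ 0.35306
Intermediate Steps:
X = -1/76 (X = 1/(-76) = -1/76 ≈ -0.013158)
V = 2*√5 (V = √(1 + 19) = √20 = 2*√5 ≈ 4.4721)
(U(5)*V)*X = -12*√5*(-1/76) = 3*√5/19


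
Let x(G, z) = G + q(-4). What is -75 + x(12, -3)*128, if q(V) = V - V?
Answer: 1461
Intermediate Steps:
q(V) = 0
x(G, z) = G (x(G, z) = G + 0 = G)
-75 + x(12, -3)*128 = -75 + 12*128 = -75 + 1536 = 1461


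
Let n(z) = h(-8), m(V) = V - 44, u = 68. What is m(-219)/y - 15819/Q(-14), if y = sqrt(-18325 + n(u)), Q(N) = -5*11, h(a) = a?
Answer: 15819/55 + 263*I*sqrt(2037)/6111 ≈ 287.62 + 1.9424*I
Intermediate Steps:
Q(N) = -55
m(V) = -44 + V
n(z) = -8
y = 3*I*sqrt(2037) (y = sqrt(-18325 - 8) = sqrt(-18333) = 3*I*sqrt(2037) ≈ 135.4*I)
m(-219)/y - 15819/Q(-14) = (-44 - 219)/((3*I*sqrt(2037))) - 15819/(-55) = -(-263)*I*sqrt(2037)/6111 - 15819*(-1/55) = 263*I*sqrt(2037)/6111 + 15819/55 = 15819/55 + 263*I*sqrt(2037)/6111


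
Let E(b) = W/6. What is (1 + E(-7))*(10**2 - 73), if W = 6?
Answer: 54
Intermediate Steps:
E(b) = 1 (E(b) = 6/6 = 6*(1/6) = 1)
(1 + E(-7))*(10**2 - 73) = (1 + 1)*(10**2 - 73) = 2*(100 - 73) = 2*27 = 54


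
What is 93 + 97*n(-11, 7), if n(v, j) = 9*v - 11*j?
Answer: -16979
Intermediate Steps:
n(v, j) = -11*j + 9*v
93 + 97*n(-11, 7) = 93 + 97*(-11*7 + 9*(-11)) = 93 + 97*(-77 - 99) = 93 + 97*(-176) = 93 - 17072 = -16979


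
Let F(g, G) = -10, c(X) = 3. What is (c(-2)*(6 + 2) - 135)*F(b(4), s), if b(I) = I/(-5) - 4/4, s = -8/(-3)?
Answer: 1110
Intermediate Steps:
s = 8/3 (s = -8*(-⅓) = 8/3 ≈ 2.6667)
b(I) = -1 - I/5 (b(I) = I*(-⅕) - 4*¼ = -I/5 - 1 = -1 - I/5)
(c(-2)*(6 + 2) - 135)*F(b(4), s) = (3*(6 + 2) - 135)*(-10) = (3*8 - 135)*(-10) = (24 - 135)*(-10) = -111*(-10) = 1110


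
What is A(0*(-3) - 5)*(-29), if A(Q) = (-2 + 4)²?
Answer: -116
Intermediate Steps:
A(Q) = 4 (A(Q) = 2² = 4)
A(0*(-3) - 5)*(-29) = 4*(-29) = -116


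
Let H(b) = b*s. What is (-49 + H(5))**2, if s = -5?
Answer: 5476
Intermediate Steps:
H(b) = -5*b (H(b) = b*(-5) = -5*b)
(-49 + H(5))**2 = (-49 - 5*5)**2 = (-49 - 25)**2 = (-74)**2 = 5476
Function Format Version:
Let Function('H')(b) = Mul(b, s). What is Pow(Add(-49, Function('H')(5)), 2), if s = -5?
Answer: 5476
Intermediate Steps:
Function('H')(b) = Mul(-5, b) (Function('H')(b) = Mul(b, -5) = Mul(-5, b))
Pow(Add(-49, Function('H')(5)), 2) = Pow(Add(-49, Mul(-5, 5)), 2) = Pow(Add(-49, -25), 2) = Pow(-74, 2) = 5476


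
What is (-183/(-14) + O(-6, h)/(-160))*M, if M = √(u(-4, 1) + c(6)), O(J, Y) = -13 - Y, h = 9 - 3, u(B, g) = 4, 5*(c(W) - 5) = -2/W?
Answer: 14773*√2010/16800 ≈ 39.424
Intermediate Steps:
c(W) = 5 - 2/(5*W) (c(W) = 5 + (-2/W)/5 = 5 - 2/(5*W))
h = 6
M = √2010/15 (M = √(4 + (5 - ⅖/6)) = √(4 + (5 - ⅖*⅙)) = √(4 + (5 - 1/15)) = √(4 + 74/15) = √(134/15) = √2010/15 ≈ 2.9889)
(-183/(-14) + O(-6, h)/(-160))*M = (-183/(-14) + (-13 - 1*6)/(-160))*(√2010/15) = (-183*(-1/14) + (-13 - 6)*(-1/160))*(√2010/15) = (183/14 - 19*(-1/160))*(√2010/15) = (183/14 + 19/160)*(√2010/15) = 14773*(√2010/15)/1120 = 14773*√2010/16800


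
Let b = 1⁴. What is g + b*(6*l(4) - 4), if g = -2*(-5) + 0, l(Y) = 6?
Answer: 42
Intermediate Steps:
g = 10 (g = 10 + 0 = 10)
b = 1
g + b*(6*l(4) - 4) = 10 + 1*(6*6 - 4) = 10 + 1*(36 - 4) = 10 + 1*32 = 10 + 32 = 42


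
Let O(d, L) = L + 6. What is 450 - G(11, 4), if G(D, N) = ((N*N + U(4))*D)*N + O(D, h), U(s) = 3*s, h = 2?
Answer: -790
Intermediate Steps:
O(d, L) = 6 + L
G(D, N) = 8 + D*N*(12 + N**2) (G(D, N) = ((N*N + 3*4)*D)*N + (6 + 2) = ((N**2 + 12)*D)*N + 8 = ((12 + N**2)*D)*N + 8 = (D*(12 + N**2))*N + 8 = D*N*(12 + N**2) + 8 = 8 + D*N*(12 + N**2))
450 - G(11, 4) = 450 - (8 + 11*4**3 + 12*11*4) = 450 - (8 + 11*64 + 528) = 450 - (8 + 704 + 528) = 450 - 1*1240 = 450 - 1240 = -790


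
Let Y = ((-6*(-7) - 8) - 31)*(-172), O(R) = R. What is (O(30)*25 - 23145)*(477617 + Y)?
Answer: -10684676895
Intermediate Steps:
Y = -516 (Y = ((42 - 8) - 31)*(-172) = (34 - 31)*(-172) = 3*(-172) = -516)
(O(30)*25 - 23145)*(477617 + Y) = (30*25 - 23145)*(477617 - 516) = (750 - 23145)*477101 = -22395*477101 = -10684676895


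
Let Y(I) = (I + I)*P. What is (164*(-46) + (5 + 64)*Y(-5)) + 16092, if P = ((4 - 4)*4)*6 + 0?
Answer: 8548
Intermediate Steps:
P = 0 (P = (0*4)*6 + 0 = 0*6 + 0 = 0 + 0 = 0)
Y(I) = 0 (Y(I) = (I + I)*0 = (2*I)*0 = 0)
(164*(-46) + (5 + 64)*Y(-5)) + 16092 = (164*(-46) + (5 + 64)*0) + 16092 = (-7544 + 69*0) + 16092 = (-7544 + 0) + 16092 = -7544 + 16092 = 8548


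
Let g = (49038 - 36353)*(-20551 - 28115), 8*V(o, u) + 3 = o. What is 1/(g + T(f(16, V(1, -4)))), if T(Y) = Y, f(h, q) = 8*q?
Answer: -1/617328212 ≈ -1.6199e-9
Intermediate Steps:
V(o, u) = -3/8 + o/8
g = -617328210 (g = 12685*(-48666) = -617328210)
1/(g + T(f(16, V(1, -4)))) = 1/(-617328210 + 8*(-3/8 + (⅛)*1)) = 1/(-617328210 + 8*(-3/8 + ⅛)) = 1/(-617328210 + 8*(-¼)) = 1/(-617328210 - 2) = 1/(-617328212) = -1/617328212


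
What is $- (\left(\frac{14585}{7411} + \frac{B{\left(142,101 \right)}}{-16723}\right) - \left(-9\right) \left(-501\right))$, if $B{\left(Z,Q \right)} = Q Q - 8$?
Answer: $\frac{558650731245}{123934153} \approx 4507.6$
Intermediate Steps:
$B{\left(Z,Q \right)} = -8 + Q^{2}$ ($B{\left(Z,Q \right)} = Q^{2} - 8 = -8 + Q^{2}$)
$- (\left(\frac{14585}{7411} + \frac{B{\left(142,101 \right)}}{-16723}\right) - \left(-9\right) \left(-501\right)) = - (\left(\frac{14585}{7411} + \frac{-8 + 101^{2}}{-16723}\right) - \left(-9\right) \left(-501\right)) = - (\left(14585 \cdot \frac{1}{7411} + \left(-8 + 10201\right) \left(- \frac{1}{16723}\right)\right) - 4509) = - (\left(\frac{14585}{7411} + 10193 \left(- \frac{1}{16723}\right)\right) - 4509) = - (\left(\frac{14585}{7411} - \frac{10193}{16723}\right) - 4509) = - (\frac{168364632}{123934153} - 4509) = \left(-1\right) \left(- \frac{558650731245}{123934153}\right) = \frac{558650731245}{123934153}$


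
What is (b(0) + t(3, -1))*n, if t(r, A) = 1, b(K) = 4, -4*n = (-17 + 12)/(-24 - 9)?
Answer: -25/132 ≈ -0.18939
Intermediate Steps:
n = -5/132 (n = -(-17 + 12)/(4*(-24 - 9)) = -(-5)/(4*(-33)) = -(-5)*(-1)/(4*33) = -1/4*5/33 = -5/132 ≈ -0.037879)
(b(0) + t(3, -1))*n = (4 + 1)*(-5/132) = 5*(-5/132) = -25/132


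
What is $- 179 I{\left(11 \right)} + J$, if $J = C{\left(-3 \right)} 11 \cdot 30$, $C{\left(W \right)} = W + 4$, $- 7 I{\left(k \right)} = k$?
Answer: $\frac{4279}{7} \approx 611.29$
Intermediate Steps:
$I{\left(k \right)} = - \frac{k}{7}$
$C{\left(W \right)} = 4 + W$
$J = 330$ ($J = \left(4 - 3\right) 11 \cdot 30 = 1 \cdot 11 \cdot 30 = 11 \cdot 30 = 330$)
$- 179 I{\left(11 \right)} + J = - 179 \left(\left(- \frac{1}{7}\right) 11\right) + 330 = \left(-179\right) \left(- \frac{11}{7}\right) + 330 = \frac{1969}{7} + 330 = \frac{4279}{7}$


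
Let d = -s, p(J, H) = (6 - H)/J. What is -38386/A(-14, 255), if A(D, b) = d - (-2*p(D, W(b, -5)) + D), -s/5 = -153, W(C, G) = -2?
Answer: 268702/5265 ≈ 51.036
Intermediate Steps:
s = 765 (s = -5*(-153) = 765)
p(J, H) = (6 - H)/J
d = -765 (d = -1*765 = -765)
A(D, b) = -765 - D + 16/D (A(D, b) = -765 - (-2*(6 - 1*(-2))/D + D) = -765 - (-2*(6 + 2)/D + D) = -765 - (-2*8/D + D) = -765 - (-16/D + D) = -765 - (D - 16/D) = -765 + (-D + 16/D) = -765 - D + 16/D)
-38386/A(-14, 255) = -38386/(-765 - 1*(-14) + 16/(-14)) = -38386/(-765 + 14 + 16*(-1/14)) = -38386/(-765 + 14 - 8/7) = -38386/(-5265/7) = -38386*(-7/5265) = 268702/5265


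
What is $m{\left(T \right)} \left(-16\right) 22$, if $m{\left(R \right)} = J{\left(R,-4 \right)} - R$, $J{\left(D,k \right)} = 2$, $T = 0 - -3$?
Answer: $352$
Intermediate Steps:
$T = 3$ ($T = 0 + 3 = 3$)
$m{\left(R \right)} = 2 - R$
$m{\left(T \right)} \left(-16\right) 22 = \left(2 - 3\right) \left(-16\right) 22 = \left(-1\right) \left(-16\right) 22 = 16 \cdot 22 = 352$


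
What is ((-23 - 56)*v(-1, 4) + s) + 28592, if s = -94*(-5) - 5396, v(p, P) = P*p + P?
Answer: 23666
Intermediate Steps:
v(p, P) = P + P*p
s = -4926 (s = 470 - 5396 = -4926)
((-23 - 56)*v(-1, 4) + s) + 28592 = ((-23 - 56)*(4*(1 - 1)) - 4926) + 28592 = (-316*0 - 4926) + 28592 = (-79*0 - 4926) + 28592 = (0 - 4926) + 28592 = -4926 + 28592 = 23666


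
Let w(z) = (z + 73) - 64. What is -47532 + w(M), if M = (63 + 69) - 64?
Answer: -47455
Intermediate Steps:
M = 68 (M = 132 - 64 = 68)
w(z) = 9 + z (w(z) = (73 + z) - 64 = 9 + z)
-47532 + w(M) = -47532 + (9 + 68) = -47532 + 77 = -47455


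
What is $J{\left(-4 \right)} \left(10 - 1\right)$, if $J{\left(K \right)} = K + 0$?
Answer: $-36$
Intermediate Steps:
$J{\left(K \right)} = K$
$J{\left(-4 \right)} \left(10 - 1\right) = - 4 \left(10 - 1\right) = \left(-4\right) 9 = -36$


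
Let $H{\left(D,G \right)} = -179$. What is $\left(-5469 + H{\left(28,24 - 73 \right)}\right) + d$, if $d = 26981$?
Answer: $21333$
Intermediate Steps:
$\left(-5469 + H{\left(28,24 - 73 \right)}\right) + d = \left(-5469 - 179\right) + 26981 = -5648 + 26981 = 21333$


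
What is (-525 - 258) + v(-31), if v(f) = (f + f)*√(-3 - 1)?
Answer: -783 - 124*I ≈ -783.0 - 124.0*I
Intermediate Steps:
v(f) = 4*I*f (v(f) = (2*f)*√(-4) = (2*f)*(2*I) = 4*I*f)
(-525 - 258) + v(-31) = (-525 - 258) + 4*I*(-31) = -783 - 124*I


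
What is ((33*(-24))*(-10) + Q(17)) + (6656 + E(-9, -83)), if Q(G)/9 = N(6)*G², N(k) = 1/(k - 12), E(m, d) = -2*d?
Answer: 28617/2 ≈ 14309.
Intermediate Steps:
N(k) = 1/(-12 + k)
Q(G) = -3*G²/2 (Q(G) = 9*(G²/(-12 + 6)) = 9*(G²/(-6)) = 9*(-G²/6) = -3*G²/2)
((33*(-24))*(-10) + Q(17)) + (6656 + E(-9, -83)) = ((33*(-24))*(-10) - 3/2*17²) + (6656 - 2*(-83)) = (-792*(-10) - 3/2*289) + (6656 + 166) = (7920 - 867/2) + 6822 = 14973/2 + 6822 = 28617/2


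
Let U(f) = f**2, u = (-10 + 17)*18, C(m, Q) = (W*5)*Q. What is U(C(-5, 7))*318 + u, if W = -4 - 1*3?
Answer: 19088076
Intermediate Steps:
W = -7 (W = -4 - 3 = -7)
C(m, Q) = -35*Q (C(m, Q) = (-7*5)*Q = -35*Q)
u = 126 (u = 7*18 = 126)
U(C(-5, 7))*318 + u = (-35*7)**2*318 + 126 = (-245)**2*318 + 126 = 60025*318 + 126 = 19087950 + 126 = 19088076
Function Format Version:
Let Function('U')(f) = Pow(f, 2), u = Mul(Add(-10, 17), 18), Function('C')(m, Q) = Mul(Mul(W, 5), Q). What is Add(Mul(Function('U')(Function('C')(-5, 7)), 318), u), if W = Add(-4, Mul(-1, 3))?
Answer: 19088076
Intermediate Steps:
W = -7 (W = Add(-4, -3) = -7)
Function('C')(m, Q) = Mul(-35, Q) (Function('C')(m, Q) = Mul(Mul(-7, 5), Q) = Mul(-35, Q))
u = 126 (u = Mul(7, 18) = 126)
Add(Mul(Function('U')(Function('C')(-5, 7)), 318), u) = Add(Mul(Pow(Mul(-35, 7), 2), 318), 126) = Add(Mul(Pow(-245, 2), 318), 126) = Add(Mul(60025, 318), 126) = Add(19087950, 126) = 19088076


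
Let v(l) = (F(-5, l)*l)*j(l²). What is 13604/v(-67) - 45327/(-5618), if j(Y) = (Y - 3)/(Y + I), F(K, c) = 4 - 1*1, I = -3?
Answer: -67316545/1129218 ≈ -59.613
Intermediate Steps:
F(K, c) = 3 (F(K, c) = 4 - 1 = 3)
j(Y) = 1 (j(Y) = (Y - 3)/(Y - 3) = (-3 + Y)/(-3 + Y) = 1)
v(l) = 3*l (v(l) = (3*l)*1 = 3*l)
13604/v(-67) - 45327/(-5618) = 13604/((3*(-67))) - 45327/(-5618) = 13604/(-201) - 45327*(-1/5618) = 13604*(-1/201) + 45327/5618 = -13604/201 + 45327/5618 = -67316545/1129218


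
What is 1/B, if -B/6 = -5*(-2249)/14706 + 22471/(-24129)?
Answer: 2190377/2189923 ≈ 1.0002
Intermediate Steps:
B = 2189923/2190377 (B = -6*(-5*(-2249)/14706 + 22471/(-24129)) = -6*(11245*(1/14706) + 22471*(-1/24129)) = -6*(11245/14706 - 22471/24129) = -6*(-2189923/13142262) = 2189923/2190377 ≈ 0.99979)
1/B = 1/(2189923/2190377) = 2190377/2189923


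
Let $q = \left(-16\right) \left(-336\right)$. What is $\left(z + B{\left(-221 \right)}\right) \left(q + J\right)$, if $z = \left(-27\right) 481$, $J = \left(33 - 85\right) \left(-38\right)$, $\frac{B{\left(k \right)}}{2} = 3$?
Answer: $-95436312$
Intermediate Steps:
$B{\left(k \right)} = 6$ ($B{\left(k \right)} = 2 \cdot 3 = 6$)
$J = 1976$ ($J = \left(-52\right) \left(-38\right) = 1976$)
$z = -12987$
$q = 5376$
$\left(z + B{\left(-221 \right)}\right) \left(q + J\right) = \left(-12987 + 6\right) \left(5376 + 1976\right) = \left(-12981\right) 7352 = -95436312$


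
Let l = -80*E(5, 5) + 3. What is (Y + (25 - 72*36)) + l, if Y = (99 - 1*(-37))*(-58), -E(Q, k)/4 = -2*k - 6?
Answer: -15572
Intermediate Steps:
E(Q, k) = 24 + 8*k (E(Q, k) = -4*(-2*k - 6) = -4*(-6 - 2*k) = 24 + 8*k)
Y = -7888 (Y = (99 + 37)*(-58) = 136*(-58) = -7888)
l = -5117 (l = -80*(24 + 8*5) + 3 = -80*(24 + 40) + 3 = -80*64 + 3 = -5120 + 3 = -5117)
(Y + (25 - 72*36)) + l = (-7888 + (25 - 72*36)) - 5117 = (-7888 + (25 - 2592)) - 5117 = (-7888 - 2567) - 5117 = -10455 - 5117 = -15572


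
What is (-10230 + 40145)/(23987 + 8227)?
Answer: 29915/32214 ≈ 0.92863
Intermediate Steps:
(-10230 + 40145)/(23987 + 8227) = 29915/32214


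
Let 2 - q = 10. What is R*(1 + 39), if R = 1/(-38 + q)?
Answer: -20/23 ≈ -0.86957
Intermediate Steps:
q = -8 (q = 2 - 1*10 = 2 - 10 = -8)
R = -1/46 (R = 1/(-38 - 8) = 1/(-46) = -1/46 ≈ -0.021739)
R*(1 + 39) = -(1 + 39)/46 = -1/46*40 = -20/23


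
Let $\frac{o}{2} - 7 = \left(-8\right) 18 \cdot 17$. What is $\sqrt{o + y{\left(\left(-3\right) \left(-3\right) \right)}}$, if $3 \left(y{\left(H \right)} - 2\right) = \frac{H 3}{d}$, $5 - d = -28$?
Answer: $\frac{i \sqrt{590447}}{11} \approx 69.855 i$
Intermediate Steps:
$d = 33$ ($d = 5 - -28 = 5 + 28 = 33$)
$o = -4882$ ($o = 14 + 2 \left(-8\right) 18 \cdot 17 = 14 + 2 \left(\left(-144\right) 17\right) = 14 + 2 \left(-2448\right) = 14 - 4896 = -4882$)
$y{\left(H \right)} = 2 + \frac{H}{33}$ ($y{\left(H \right)} = 2 + \frac{H 3 \cdot \frac{1}{33}}{3} = 2 + \frac{3 H \frac{1}{33}}{3} = 2 + \frac{\frac{1}{11} H}{3} = 2 + \frac{H}{33}$)
$\sqrt{o + y{\left(\left(-3\right) \left(-3\right) \right)}} = \sqrt{-4882 + \left(2 + \frac{\left(-3\right) \left(-3\right)}{33}\right)} = \sqrt{-4882 + \left(2 + \frac{1}{33} \cdot 9\right)} = \sqrt{-4882 + \left(2 + \frac{3}{11}\right)} = \sqrt{-4882 + \frac{25}{11}} = \sqrt{- \frac{53677}{11}} = \frac{i \sqrt{590447}}{11}$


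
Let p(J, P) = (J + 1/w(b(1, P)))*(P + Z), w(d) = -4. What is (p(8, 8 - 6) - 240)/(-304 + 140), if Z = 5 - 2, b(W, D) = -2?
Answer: 805/656 ≈ 1.2271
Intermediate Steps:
Z = 3
p(J, P) = (3 + P)*(-¼ + J) (p(J, P) = (J + 1/(-4))*(P + 3) = (J - ¼)*(3 + P) = (-¼ + J)*(3 + P) = (3 + P)*(-¼ + J))
(p(8, 8 - 6) - 240)/(-304 + 140) = ((-¾ - (8 - 6)/4 + 8*(3 + (8 - 6))) - 240)/(-304 + 140) = ((-¾ - ¼*2 + 8*(3 + 2)) - 240)/(-164) = ((-¾ - ½ + 8*5) - 240)*(-1/164) = ((-¾ - ½ + 40) - 240)*(-1/164) = (155/4 - 240)*(-1/164) = -805/4*(-1/164) = 805/656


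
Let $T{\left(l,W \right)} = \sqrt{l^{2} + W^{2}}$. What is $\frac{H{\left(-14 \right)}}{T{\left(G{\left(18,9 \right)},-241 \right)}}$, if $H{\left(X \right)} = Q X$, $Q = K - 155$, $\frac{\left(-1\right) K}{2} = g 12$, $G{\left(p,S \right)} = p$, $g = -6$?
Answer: $\frac{154 \sqrt{58405}}{58405} \approx 0.63723$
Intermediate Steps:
$T{\left(l,W \right)} = \sqrt{W^{2} + l^{2}}$
$K = 144$ ($K = - 2 \left(\left(-6\right) 12\right) = \left(-2\right) \left(-72\right) = 144$)
$Q = -11$ ($Q = 144 - 155 = -11$)
$H{\left(X \right)} = - 11 X$
$\frac{H{\left(-14 \right)}}{T{\left(G{\left(18,9 \right)},-241 \right)}} = \frac{\left(-11\right) \left(-14\right)}{\sqrt{\left(-241\right)^{2} + 18^{2}}} = \frac{154}{\sqrt{58081 + 324}} = \frac{154}{\sqrt{58405}} = 154 \frac{\sqrt{58405}}{58405} = \frac{154 \sqrt{58405}}{58405}$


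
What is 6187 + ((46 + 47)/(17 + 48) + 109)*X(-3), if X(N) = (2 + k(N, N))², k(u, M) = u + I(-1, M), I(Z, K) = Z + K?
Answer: 116321/13 ≈ 8947.8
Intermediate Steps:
I(Z, K) = K + Z
k(u, M) = -1 + M + u (k(u, M) = u + (M - 1) = u + (-1 + M) = -1 + M + u)
X(N) = (1 + 2*N)² (X(N) = (2 + (-1 + N + N))² = (2 + (-1 + 2*N))² = (1 + 2*N)²)
6187 + ((46 + 47)/(17 + 48) + 109)*X(-3) = 6187 + ((46 + 47)/(17 + 48) + 109)*(1 + 2*(-3))² = 6187 + (93/65 + 109)*(1 - 6)² = 6187 + (93*(1/65) + 109)*(-5)² = 6187 + (93/65 + 109)*25 = 6187 + (7178/65)*25 = 6187 + 35890/13 = 116321/13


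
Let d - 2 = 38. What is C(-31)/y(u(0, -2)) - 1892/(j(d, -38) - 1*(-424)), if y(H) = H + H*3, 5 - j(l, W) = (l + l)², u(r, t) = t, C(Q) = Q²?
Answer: -5722995/47768 ≈ -119.81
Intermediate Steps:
d = 40 (d = 2 + 38 = 40)
j(l, W) = 5 - 4*l² (j(l, W) = 5 - (l + l)² = 5 - (2*l)² = 5 - 4*l²)
y(H) = 4*H (y(H) = H + 3*H = 4*H)
C(-31)/y(u(0, -2)) - 1892/(j(d, -38) - 1*(-424)) = (-31)²/((4*(-2))) - 1892/((5 - 4*40²) - 1*(-424)) = 961/(-8) - 1892/((5 - 4*1600) + 424) = 961*(-⅛) - 1892/((5 - 6400) + 424) = -961/8 - 1892/(-6395 + 424) = -961/8 - 1892/(-5971) = -961/8 - 1892*(-1/5971) = -961/8 + 1892/5971 = -5722995/47768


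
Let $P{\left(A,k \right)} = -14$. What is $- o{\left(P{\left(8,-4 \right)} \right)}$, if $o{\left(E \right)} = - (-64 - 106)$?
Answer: $-170$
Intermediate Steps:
$o{\left(E \right)} = 170$ ($o{\left(E \right)} = \left(-1\right) \left(-170\right) = 170$)
$- o{\left(P{\left(8,-4 \right)} \right)} = \left(-1\right) 170 = -170$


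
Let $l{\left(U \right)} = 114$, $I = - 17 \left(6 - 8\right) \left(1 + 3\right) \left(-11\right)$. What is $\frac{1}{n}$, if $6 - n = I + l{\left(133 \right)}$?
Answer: $\frac{1}{1388} \approx 0.00072046$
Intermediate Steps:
$I = -1496$ ($I = - 17 \left(\left(-2\right) 4\right) \left(-11\right) = \left(-17\right) \left(-8\right) \left(-11\right) = 136 \left(-11\right) = -1496$)
$n = 1388$ ($n = 6 - \left(-1496 + 114\right) = 6 - -1382 = 6 + 1382 = 1388$)
$\frac{1}{n} = \frac{1}{1388}$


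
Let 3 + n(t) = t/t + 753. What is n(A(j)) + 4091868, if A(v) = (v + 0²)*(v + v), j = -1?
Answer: 4092619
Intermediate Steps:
A(v) = 2*v² (A(v) = (v + 0)*(2*v) = v*(2*v) = 2*v²)
n(t) = 751 (n(t) = -3 + (t/t + 753) = -3 + (1 + 753) = -3 + 754 = 751)
n(A(j)) + 4091868 = 751 + 4091868 = 4092619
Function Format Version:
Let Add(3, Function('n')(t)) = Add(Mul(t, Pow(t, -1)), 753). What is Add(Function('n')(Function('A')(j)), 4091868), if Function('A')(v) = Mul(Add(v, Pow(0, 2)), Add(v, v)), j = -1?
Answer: 4092619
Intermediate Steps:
Function('A')(v) = Mul(2, Pow(v, 2)) (Function('A')(v) = Mul(Add(v, 0), Mul(2, v)) = Mul(v, Mul(2, v)) = Mul(2, Pow(v, 2)))
Function('n')(t) = 751 (Function('n')(t) = Add(-3, Add(Mul(t, Pow(t, -1)), 753)) = Add(-3, Add(1, 753)) = Add(-3, 754) = 751)
Add(Function('n')(Function('A')(j)), 4091868) = Add(751, 4091868) = 4092619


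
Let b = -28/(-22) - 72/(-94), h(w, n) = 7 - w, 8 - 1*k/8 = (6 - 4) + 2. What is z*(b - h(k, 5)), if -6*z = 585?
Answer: -2725905/1034 ≈ -2636.3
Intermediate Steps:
z = -195/2 (z = -⅙*585 = -195/2 ≈ -97.500)
k = 32 (k = 64 - 8*((6 - 4) + 2) = 64 - 8*(2 + 2) = 64 - 8*4 = 64 - 32 = 32)
b = 1054/517 (b = -28*(-1/22) - 72*(-1/94) = 14/11 + 36/47 = 1054/517 ≈ 2.0387)
z*(b - h(k, 5)) = -195*(1054/517 - (7 - 1*32))/2 = -195*(1054/517 - (7 - 32))/2 = -195*(1054/517 - 1*(-25))/2 = -195*(1054/517 + 25)/2 = -195/2*13979/517 = -2725905/1034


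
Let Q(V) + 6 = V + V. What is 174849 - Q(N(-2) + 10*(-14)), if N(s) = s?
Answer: 175139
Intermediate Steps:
Q(V) = -6 + 2*V (Q(V) = -6 + (V + V) = -6 + 2*V)
174849 - Q(N(-2) + 10*(-14)) = 174849 - (-6 + 2*(-2 + 10*(-14))) = 174849 - (-6 + 2*(-2 - 140)) = 174849 - (-6 + 2*(-142)) = 174849 - (-6 - 284) = 174849 - 1*(-290) = 174849 + 290 = 175139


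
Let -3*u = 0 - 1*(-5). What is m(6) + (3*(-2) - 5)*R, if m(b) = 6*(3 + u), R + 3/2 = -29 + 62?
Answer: -677/2 ≈ -338.50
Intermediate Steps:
u = -5/3 (u = -(0 - 1*(-5))/3 = -(0 + 5)/3 = -⅓*5 = -5/3 ≈ -1.6667)
R = 63/2 (R = -3/2 + (-29 + 62) = -3/2 + 33 = 63/2 ≈ 31.500)
m(b) = 8 (m(b) = 6*(3 - 5/3) = 6*(4/3) = 8)
m(6) + (3*(-2) - 5)*R = 8 + (3*(-2) - 5)*(63/2) = 8 + (-6 - 5)*(63/2) = 8 - 11*63/2 = 8 - 693/2 = -677/2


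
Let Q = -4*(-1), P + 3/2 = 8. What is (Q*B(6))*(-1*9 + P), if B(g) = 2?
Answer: -20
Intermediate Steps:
P = 13/2 (P = -3/2 + 8 = 13/2 ≈ 6.5000)
Q = 4
(Q*B(6))*(-1*9 + P) = (4*2)*(-1*9 + 13/2) = 8*(-9 + 13/2) = 8*(-5/2) = -20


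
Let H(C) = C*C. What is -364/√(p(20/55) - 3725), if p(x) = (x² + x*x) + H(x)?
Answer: 4004*I*√450677/450677 ≈ 5.9643*I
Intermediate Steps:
H(C) = C²
p(x) = 3*x² (p(x) = (x² + x*x) + x² = (x² + x²) + x² = 2*x² + x² = 3*x²)
-364/√(p(20/55) - 3725) = -364/√(3*(20/55)² - 3725) = -364/√(3*(20*(1/55))² - 3725) = -364/√(3*(4/11)² - 3725) = -364/√(3*(16/121) - 3725) = -364/√(48/121 - 3725) = -364*(-11*I*√450677/450677) = -(-4004)*I*√450677/450677 = 4004*I*√450677/450677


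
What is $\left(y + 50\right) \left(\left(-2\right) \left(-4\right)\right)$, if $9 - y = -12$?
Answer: $568$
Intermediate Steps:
$y = 21$ ($y = 9 - -12 = 9 + 12 = 21$)
$\left(y + 50\right) \left(\left(-2\right) \left(-4\right)\right) = \left(21 + 50\right) \left(\left(-2\right) \left(-4\right)\right) = 71 \cdot 8 = 568$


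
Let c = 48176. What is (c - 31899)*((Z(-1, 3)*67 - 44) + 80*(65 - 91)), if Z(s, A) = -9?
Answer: -44387379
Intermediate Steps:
(c - 31899)*((Z(-1, 3)*67 - 44) + 80*(65 - 91)) = (48176 - 31899)*((-9*67 - 44) + 80*(65 - 91)) = 16277*((-603 - 44) + 80*(-26)) = 16277*(-647 - 2080) = 16277*(-2727) = -44387379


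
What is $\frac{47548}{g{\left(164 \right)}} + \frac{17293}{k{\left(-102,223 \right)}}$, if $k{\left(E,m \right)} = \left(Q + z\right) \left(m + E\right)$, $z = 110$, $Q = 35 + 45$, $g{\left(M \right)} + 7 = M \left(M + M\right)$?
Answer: $\frac{80929301}{49460686} \approx 1.6362$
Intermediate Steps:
$g{\left(M \right)} = -7 + 2 M^{2}$ ($g{\left(M \right)} = -7 + M \left(M + M\right) = -7 + M 2 M = -7 + 2 M^{2}$)
$Q = 80$
$k{\left(E,m \right)} = 190 E + 190 m$ ($k{\left(E,m \right)} = \left(80 + 110\right) \left(m + E\right) = 190 \left(E + m\right) = 190 E + 190 m$)
$\frac{47548}{g{\left(164 \right)}} + \frac{17293}{k{\left(-102,223 \right)}} = \frac{47548}{-7 + 2 \cdot 164^{2}} + \frac{17293}{190 \left(-102\right) + 190 \cdot 223} = \frac{47548}{-7 + 2 \cdot 26896} + \frac{17293}{-19380 + 42370} = \frac{47548}{-7 + 53792} + \frac{17293}{22990} = \frac{47548}{53785} + 17293 \cdot \frac{1}{22990} = 47548 \cdot \frac{1}{53785} + \frac{17293}{22990} = \frac{47548}{53785} + \frac{17293}{22990} = \frac{80929301}{49460686}$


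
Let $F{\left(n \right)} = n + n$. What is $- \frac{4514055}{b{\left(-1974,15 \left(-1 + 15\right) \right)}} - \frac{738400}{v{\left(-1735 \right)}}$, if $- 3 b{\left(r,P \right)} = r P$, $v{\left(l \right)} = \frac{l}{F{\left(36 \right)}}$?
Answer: $\frac{13978057483}{456652} \approx 30610.0$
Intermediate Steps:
$F{\left(n \right)} = 2 n$
$v{\left(l \right)} = \frac{l}{72}$ ($v{\left(l \right)} = \frac{l}{2 \cdot 36} = \frac{l}{72}$)
$b{\left(r,P \right)} = - \frac{P r}{3}$ ($b{\left(r,P \right)} = - \frac{r P}{3} = - \frac{P r}{3}$)
$- \frac{4514055}{b{\left(-1974,15 \left(-1 + 15\right) \right)}} - \frac{738400}{v{\left(-1735 \right)}} = - \frac{4514055}{\left(- \frac{1}{3}\right) 15 \left(-1 + 15\right) \left(-1974\right)} - \frac{738400}{\frac{1}{72} \left(-1735\right)} = - \frac{4514055}{\left(- \frac{1}{3}\right) 15 \cdot 14 \left(-1974\right)} - \frac{738400}{- \frac{1735}{72}} = - \frac{4514055}{\left(- \frac{1}{3}\right) 210 \left(-1974\right)} - - \frac{10632960}{347} = - \frac{4514055}{138180} + \frac{10632960}{347} = \left(-4514055\right) \frac{1}{138180} + \frac{10632960}{347} = - \frac{42991}{1316} + \frac{10632960}{347} = \frac{13978057483}{456652}$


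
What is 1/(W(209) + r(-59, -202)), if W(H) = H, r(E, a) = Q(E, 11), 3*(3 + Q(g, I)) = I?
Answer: 3/629 ≈ 0.0047695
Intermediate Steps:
Q(g, I) = -3 + I/3
r(E, a) = ⅔ (r(E, a) = -3 + (⅓)*11 = -3 + 11/3 = ⅔)
1/(W(209) + r(-59, -202)) = 1/(209 + ⅔) = 1/(629/3) = 3/629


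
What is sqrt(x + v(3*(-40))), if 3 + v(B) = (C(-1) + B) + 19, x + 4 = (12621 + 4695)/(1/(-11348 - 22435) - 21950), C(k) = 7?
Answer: I*sqrt(55971356034187474529)/741536851 ≈ 10.089*I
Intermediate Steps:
x = -3551133832/741536851 (x = -4 + (12621 + 4695)/(1/(-11348 - 22435) - 21950) = -4 + 17316/(1/(-33783) - 21950) = -4 + 17316/(-1/33783 - 21950) = -4 + 17316/(-741536851/33783) = -4 + 17316*(-33783/741536851) = -4 - 584986428/741536851 = -3551133832/741536851 ≈ -4.7889)
v(B) = 23 + B (v(B) = -3 + ((7 + B) + 19) = -3 + (26 + B) = 23 + B)
sqrt(x + v(3*(-40))) = sqrt(-3551133832/741536851 + (23 + 3*(-40))) = sqrt(-3551133832/741536851 + (23 - 120)) = sqrt(-3551133832/741536851 - 97) = sqrt(-75480208379/741536851) = I*sqrt(55971356034187474529)/741536851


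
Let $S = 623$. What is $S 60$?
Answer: $37380$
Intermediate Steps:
$S 60 = 623 \cdot 60 = 37380$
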